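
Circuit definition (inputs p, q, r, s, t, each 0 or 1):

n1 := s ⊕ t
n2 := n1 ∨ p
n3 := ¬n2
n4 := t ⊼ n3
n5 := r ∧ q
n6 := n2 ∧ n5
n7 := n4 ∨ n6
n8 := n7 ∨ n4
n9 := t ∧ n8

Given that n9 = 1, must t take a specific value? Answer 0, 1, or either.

n9 = t ∧ n8 must be 1, so both t = 1 and n8 = 1.
n8 = n7 ∨ n4 must be 1, so at least one of n7, n4 is 1.
Every assignment with n9 = 1 has t = 1; there are 12 such assignment(s).

1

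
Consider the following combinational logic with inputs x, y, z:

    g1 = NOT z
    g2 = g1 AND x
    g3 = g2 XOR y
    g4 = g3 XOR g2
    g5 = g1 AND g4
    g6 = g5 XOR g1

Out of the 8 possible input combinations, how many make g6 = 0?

g6 = g5 XOR g1 must be 0, so g5 and g1 are equal.
Satisfying assignments:
  x=0, y=0, z=1
  x=0, y=1, z=0
  x=0, y=1, z=1
  x=1, y=0, z=1
  x=1, y=1, z=0
  x=1, y=1, z=1

6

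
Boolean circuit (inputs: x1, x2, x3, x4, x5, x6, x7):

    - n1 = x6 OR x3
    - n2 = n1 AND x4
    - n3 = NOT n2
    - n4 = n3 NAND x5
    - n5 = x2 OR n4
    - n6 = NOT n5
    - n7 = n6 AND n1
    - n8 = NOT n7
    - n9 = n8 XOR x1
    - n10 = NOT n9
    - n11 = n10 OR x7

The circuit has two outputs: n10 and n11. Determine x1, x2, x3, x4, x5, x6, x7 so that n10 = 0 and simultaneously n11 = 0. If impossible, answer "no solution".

x1=0, x2=1, x3=1, x4=0, x5=0, x6=1, x7=0

Check with x1=0, x2=1, x3=1, x4=0, x5=0, x6=1, x7=0:
n1 = x6 OR x3 = 1 OR 1 = 1
n2 = n1 AND x4 = 1 AND 0 = 0
n3 = NOT n2 = NOT 0 = 1
n4 = n3 NAND x5 = 1 NAND 0 = 1
n5 = x2 OR n4 = 1 OR 1 = 1
n6 = NOT n5 = NOT 1 = 0
n7 = n6 AND n1 = 0 AND 1 = 0
n8 = NOT n7 = NOT 0 = 1
n9 = n8 XOR x1 = 1 XOR 0 = 1
n10 = NOT n9 = NOT 1 = 0
n11 = n10 OR x7 = 0 OR 0 = 0
So n10 = 0 and n11 = 0.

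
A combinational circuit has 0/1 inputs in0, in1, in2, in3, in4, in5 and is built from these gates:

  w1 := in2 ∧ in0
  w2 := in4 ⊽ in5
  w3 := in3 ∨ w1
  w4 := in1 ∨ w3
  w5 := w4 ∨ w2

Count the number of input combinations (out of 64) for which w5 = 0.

w5 = w4 ∨ w2 must be 0, so both w4 = 0 and w2 = 0.
w4 = in1 ∨ w3 must be 0, so both in1 = 0 and w3 = 0.
Enumerating the 64 input combinations, 9 give w5 = 0 and 55 give w5 = 1.

9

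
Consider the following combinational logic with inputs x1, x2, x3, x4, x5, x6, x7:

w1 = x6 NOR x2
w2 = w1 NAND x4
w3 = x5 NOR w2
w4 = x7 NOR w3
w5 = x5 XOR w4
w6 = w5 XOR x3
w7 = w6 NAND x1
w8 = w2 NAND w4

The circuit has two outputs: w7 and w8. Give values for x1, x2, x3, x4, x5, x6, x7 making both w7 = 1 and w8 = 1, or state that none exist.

x1=0, x2=0, x3=1, x4=1, x5=1, x6=0, x7=0

Check with x1=0, x2=0, x3=1, x4=1, x5=1, x6=0, x7=0:
w1 = x6 NOR x2 = 0 NOR 0 = 1
w2 = w1 NAND x4 = 1 NAND 1 = 0
w3 = x5 NOR w2 = 1 NOR 0 = 0
w4 = x7 NOR w3 = 0 NOR 0 = 1
w5 = x5 XOR w4 = 1 XOR 1 = 0
w6 = w5 XOR x3 = 0 XOR 1 = 1
w7 = w6 NAND x1 = 1 NAND 0 = 1
w8 = w2 NAND w4 = 0 NAND 1 = 1
So w7 = 1 and w8 = 1.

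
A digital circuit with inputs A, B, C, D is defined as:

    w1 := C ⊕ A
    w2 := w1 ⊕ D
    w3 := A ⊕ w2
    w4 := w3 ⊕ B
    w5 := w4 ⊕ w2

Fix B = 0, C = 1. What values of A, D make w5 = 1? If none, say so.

A=1, D=0

Check with B = 0, C = 1 and A=1, D=0:
w1 = C ⊕ A = 1 ⊕ 1 = 0
w2 = w1 ⊕ D = 0 ⊕ 0 = 0
w3 = A ⊕ w2 = 1 ⊕ 0 = 1
w4 = w3 ⊕ B = 1 ⊕ 0 = 1
w5 = w4 ⊕ w2 = 1 ⊕ 0 = 1
So w5 = 1.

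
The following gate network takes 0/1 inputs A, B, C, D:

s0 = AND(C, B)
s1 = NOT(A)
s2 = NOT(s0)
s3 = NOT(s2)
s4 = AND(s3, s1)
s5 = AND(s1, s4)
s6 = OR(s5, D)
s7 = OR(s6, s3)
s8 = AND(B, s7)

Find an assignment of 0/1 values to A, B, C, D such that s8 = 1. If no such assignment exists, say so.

A=1, B=1, C=0, D=1

s8 = AND(B, s7) must be 1, so both B = 1 and s7 = 1.
s7 = OR(s6, s3) must be 1, so at least one of s6, s3 is 1.
Check with A=1, B=1, C=0, D=1:
s0 = AND(C, B) = AND(0, 1) = 0
s1 = NOT(A) = NOT 1 = 0
s2 = NOT(s0) = NOT 0 = 1
s3 = NOT(s2) = NOT 1 = 0
s4 = AND(s3, s1) = AND(0, 0) = 0
s5 = AND(s1, s4) = AND(0, 0) = 0
s6 = OR(s5, D) = OR(0, 1) = 1
s7 = OR(s6, s3) = OR(1, 0) = 1
s8 = AND(B, s7) = AND(1, 1) = 1
So s8 = 1 as required.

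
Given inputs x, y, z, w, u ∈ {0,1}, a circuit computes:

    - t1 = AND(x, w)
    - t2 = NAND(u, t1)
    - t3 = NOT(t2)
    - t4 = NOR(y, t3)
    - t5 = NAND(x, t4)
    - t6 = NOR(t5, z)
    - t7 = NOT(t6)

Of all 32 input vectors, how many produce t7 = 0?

3

t7 = NOT(t6) must be 0, so t6 = 1.
t6 = NOR(t5, z) must be 1, so both t5 = 0 and z = 0.
t5 = NAND(x, t4) must be 0, so both x = 1 and t4 = 1.
Enumerating the 32 input combinations, 3 give t7 = 0 and 29 give t7 = 1.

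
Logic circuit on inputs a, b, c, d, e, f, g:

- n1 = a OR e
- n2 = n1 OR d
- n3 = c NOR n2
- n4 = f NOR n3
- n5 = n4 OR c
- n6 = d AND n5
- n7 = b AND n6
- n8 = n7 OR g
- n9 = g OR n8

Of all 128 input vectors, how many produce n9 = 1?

n9 = g OR n8 must be 1, so at least one of g, n8 is 1.
Enumerating the 128 input combinations, 76 give n9 = 1 and 52 give n9 = 0.

76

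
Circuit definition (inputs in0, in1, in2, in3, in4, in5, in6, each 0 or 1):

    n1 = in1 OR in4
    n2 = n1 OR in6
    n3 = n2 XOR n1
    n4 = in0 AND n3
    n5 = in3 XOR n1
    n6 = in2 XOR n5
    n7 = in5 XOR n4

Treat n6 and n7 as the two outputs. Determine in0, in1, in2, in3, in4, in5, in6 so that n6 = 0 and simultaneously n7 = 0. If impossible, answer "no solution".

Check with in0=0, in1=1, in2=0, in3=1, in4=1, in5=0, in6=0:
n1 = in1 OR in4 = 1 OR 1 = 1
n2 = n1 OR in6 = 1 OR 0 = 1
n3 = n2 XOR n1 = 1 XOR 1 = 0
n4 = in0 AND n3 = 0 AND 0 = 0
n5 = in3 XOR n1 = 1 XOR 1 = 0
n6 = in2 XOR n5 = 0 XOR 0 = 0
n7 = in5 XOR n4 = 0 XOR 0 = 0
So n6 = 0 and n7 = 0.

in0=0, in1=1, in2=0, in3=1, in4=1, in5=0, in6=0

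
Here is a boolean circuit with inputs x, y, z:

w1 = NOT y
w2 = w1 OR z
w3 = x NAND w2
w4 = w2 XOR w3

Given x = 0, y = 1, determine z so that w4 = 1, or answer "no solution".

Check with x = 0, y = 1 and z=0:
w1 = NOT y = NOT 1 = 0
w2 = w1 OR z = 0 OR 0 = 0
w3 = x NAND w2 = 0 NAND 0 = 1
w4 = w2 XOR w3 = 0 XOR 1 = 1
So w4 = 1.

z=0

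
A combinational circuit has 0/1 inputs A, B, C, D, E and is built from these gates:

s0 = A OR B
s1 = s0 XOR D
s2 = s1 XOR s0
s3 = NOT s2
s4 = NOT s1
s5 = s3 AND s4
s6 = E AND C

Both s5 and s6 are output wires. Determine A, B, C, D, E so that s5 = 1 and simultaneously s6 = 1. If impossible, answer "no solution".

A=0, B=0, C=1, D=0, E=1

Check with A=0, B=0, C=1, D=0, E=1:
s0 = A OR B = 0 OR 0 = 0
s1 = s0 XOR D = 0 XOR 0 = 0
s2 = s1 XOR s0 = 0 XOR 0 = 0
s3 = NOT s2 = NOT 0 = 1
s4 = NOT s1 = NOT 0 = 1
s5 = s3 AND s4 = 1 AND 1 = 1
s6 = E AND C = 1 AND 1 = 1
So s5 = 1 and s6 = 1.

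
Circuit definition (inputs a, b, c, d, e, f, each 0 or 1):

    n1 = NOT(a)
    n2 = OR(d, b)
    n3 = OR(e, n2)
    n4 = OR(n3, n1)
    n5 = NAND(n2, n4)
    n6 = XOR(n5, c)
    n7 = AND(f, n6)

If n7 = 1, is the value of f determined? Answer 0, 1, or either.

n7 = AND(f, n6) must be 1, so both f = 1 and n6 = 1.
n6 = XOR(n5, c) must be 1, so n5 and c differ.
Every assignment with n7 = 1 has f = 1; there are 16 such assignment(s).

1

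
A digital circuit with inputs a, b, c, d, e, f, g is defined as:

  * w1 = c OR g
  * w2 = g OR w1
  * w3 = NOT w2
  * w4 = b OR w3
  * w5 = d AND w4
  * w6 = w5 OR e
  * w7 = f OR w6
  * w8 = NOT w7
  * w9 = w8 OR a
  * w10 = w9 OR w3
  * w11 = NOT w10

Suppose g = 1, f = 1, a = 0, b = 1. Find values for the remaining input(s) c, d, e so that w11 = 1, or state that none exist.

w11 = NOT w10 must be 1, so w10 = 0.
w10 = w9 OR w3 must be 0, so both w9 = 0 and w3 = 0.
Check with g = 1, f = 1, a = 0, b = 1 and c=1, d=1, e=0:
w1 = c OR g = 1 OR 1 = 1
w2 = g OR w1 = 1 OR 1 = 1
w3 = NOT w2 = NOT 1 = 0
w4 = b OR w3 = 1 OR 0 = 1
w5 = d AND w4 = 1 AND 1 = 1
w6 = w5 OR e = 1 OR 0 = 1
w7 = f OR w6 = 1 OR 1 = 1
w8 = NOT w7 = NOT 1 = 0
w9 = w8 OR a = 0 OR 0 = 0
w10 = w9 OR w3 = 0 OR 0 = 0
w11 = NOT w10 = NOT 0 = 1
So w11 = 1.

c=1, d=1, e=0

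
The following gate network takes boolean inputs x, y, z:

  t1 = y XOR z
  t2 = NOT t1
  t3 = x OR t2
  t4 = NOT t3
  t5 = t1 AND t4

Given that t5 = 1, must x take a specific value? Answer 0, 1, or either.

t5 = t1 AND t4 must be 1, so both t1 = 1 and t4 = 1.
t1 = y XOR z must be 1, so y and z differ.
t4 = NOT t3 must be 1, so t3 = 0.
Every assignment with t5 = 1 has x = 0; there are 2 such assignment(s).
  x=0, y=0, z=1
  x=0, y=1, z=0

0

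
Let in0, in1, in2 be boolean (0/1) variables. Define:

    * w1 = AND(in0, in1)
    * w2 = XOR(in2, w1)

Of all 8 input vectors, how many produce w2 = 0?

4

w2 = XOR(in2, w1) must be 0, so in2 and w1 are equal.
Satisfying assignments:
  in0=0, in1=0, in2=0
  in0=0, in1=1, in2=0
  in0=1, in1=0, in2=0
  in0=1, in1=1, in2=1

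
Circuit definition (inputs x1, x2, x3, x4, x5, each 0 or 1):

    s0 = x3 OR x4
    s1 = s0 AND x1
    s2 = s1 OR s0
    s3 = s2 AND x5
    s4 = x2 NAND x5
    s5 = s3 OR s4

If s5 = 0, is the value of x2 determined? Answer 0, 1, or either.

1

s5 = s3 OR s4 must be 0, so both s3 = 0 and s4 = 0.
Every assignment with s5 = 0 has x2 = 1; there are 2 such assignment(s).
  x1=0, x2=1, x3=0, x4=0, x5=1
  x1=1, x2=1, x3=0, x4=0, x5=1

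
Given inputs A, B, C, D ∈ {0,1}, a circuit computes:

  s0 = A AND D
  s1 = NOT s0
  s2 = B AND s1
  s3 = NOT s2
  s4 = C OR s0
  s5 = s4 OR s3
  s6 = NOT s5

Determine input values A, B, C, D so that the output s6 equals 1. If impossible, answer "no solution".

A=0 B=1 C=0 D=0

s6 = NOT s5 must be 1, so s5 = 0.
s5 = s4 OR s3 must be 0, so both s4 = 0 and s3 = 0.
s4 = C OR s0 must be 0, so both C = 0 and s0 = 0.
Check with A=0 B=1 C=0 D=0:
s0 = A AND D = 0 AND 0 = 0
s1 = NOT s0 = NOT 0 = 1
s2 = B AND s1 = 1 AND 1 = 1
s3 = NOT s2 = NOT 1 = 0
s4 = C OR s0 = 0 OR 0 = 0
s5 = s4 OR s3 = 0 OR 0 = 0
s6 = NOT s5 = NOT 0 = 1
So s6 = 1 as required.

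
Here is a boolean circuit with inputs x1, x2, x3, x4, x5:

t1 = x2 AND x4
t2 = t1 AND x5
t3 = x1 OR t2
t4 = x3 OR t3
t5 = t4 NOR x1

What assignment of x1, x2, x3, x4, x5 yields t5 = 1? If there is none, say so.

Check with x1=0 x2=1 x3=0 x4=0 x5=1:
t1 = x2 AND x4 = 1 AND 0 = 0
t2 = t1 AND x5 = 0 AND 1 = 0
t3 = x1 OR t2 = 0 OR 0 = 0
t4 = x3 OR t3 = 0 OR 0 = 0
t5 = t4 NOR x1 = 0 NOR 0 = 1
So t5 = 1 as required.

x1=0 x2=1 x3=0 x4=0 x5=1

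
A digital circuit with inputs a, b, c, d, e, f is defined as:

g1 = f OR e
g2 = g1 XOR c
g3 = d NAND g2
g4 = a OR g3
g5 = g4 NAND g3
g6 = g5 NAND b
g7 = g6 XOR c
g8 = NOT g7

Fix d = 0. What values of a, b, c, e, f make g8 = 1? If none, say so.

a=1, b=0, c=1, e=1, f=0

g8 = NOT g7 must be 1, so g7 = 0.
Check with d = 0 and a=1, b=0, c=1, e=1, f=0:
g1 = f OR e = 0 OR 1 = 1
g2 = g1 XOR c = 1 XOR 1 = 0
g3 = d NAND g2 = 0 NAND 0 = 1
g4 = a OR g3 = 1 OR 1 = 1
g5 = g4 NAND g3 = 1 NAND 1 = 0
g6 = g5 NAND b = 0 NAND 0 = 1
g7 = g6 XOR c = 1 XOR 1 = 0
g8 = NOT g7 = NOT 0 = 1
So g8 = 1.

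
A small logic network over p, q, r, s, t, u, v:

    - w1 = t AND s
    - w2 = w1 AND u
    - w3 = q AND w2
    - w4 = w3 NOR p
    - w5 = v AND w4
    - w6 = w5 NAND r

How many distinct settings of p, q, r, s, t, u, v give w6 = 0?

w6 = w5 NAND r must be 0, so both w5 = 1 and r = 1.
Enumerating the 128 input combinations, 15 give w6 = 0 and 113 give w6 = 1.

15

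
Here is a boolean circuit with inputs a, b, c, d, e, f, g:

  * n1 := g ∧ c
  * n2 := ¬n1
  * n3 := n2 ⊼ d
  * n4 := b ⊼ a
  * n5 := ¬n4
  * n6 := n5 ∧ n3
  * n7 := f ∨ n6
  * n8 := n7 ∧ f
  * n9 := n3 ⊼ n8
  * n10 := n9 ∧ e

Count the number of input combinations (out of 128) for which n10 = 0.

n10 = n9 ∧ e must be 0, so at least one of n9, e is 0.
Enumerating the 128 input combinations, 84 give n10 = 0 and 44 give n10 = 1.

84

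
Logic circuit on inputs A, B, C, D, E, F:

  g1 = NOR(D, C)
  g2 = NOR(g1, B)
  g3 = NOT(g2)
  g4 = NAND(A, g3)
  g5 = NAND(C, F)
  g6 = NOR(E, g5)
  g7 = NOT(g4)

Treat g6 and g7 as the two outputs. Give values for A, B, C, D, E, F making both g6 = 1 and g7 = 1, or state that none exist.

Check with A=1 B=1 C=1 D=1 E=0 F=1:
g1 = NOR(D, C) = NOR(1, 1) = 0
g2 = NOR(g1, B) = NOR(0, 1) = 0
g3 = NOT(g2) = NOT 0 = 1
g4 = NAND(A, g3) = NAND(1, 1) = 0
g5 = NAND(C, F) = NAND(1, 1) = 0
g6 = NOR(E, g5) = NOR(0, 0) = 1
g7 = NOT(g4) = NOT 0 = 1
So g6 = 1 and g7 = 1.

A=1 B=1 C=1 D=1 E=0 F=1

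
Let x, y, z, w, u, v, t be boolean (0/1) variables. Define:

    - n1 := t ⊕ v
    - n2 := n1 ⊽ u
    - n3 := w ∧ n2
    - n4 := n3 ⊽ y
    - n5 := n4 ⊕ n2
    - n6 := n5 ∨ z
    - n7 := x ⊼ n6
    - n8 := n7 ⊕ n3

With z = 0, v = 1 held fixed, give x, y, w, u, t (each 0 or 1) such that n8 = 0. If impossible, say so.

Check with z = 0, v = 1 and x=1, y=1, w=0, u=0, t=1:
n1 = t ⊕ v = 1 ⊕ 1 = 0
n2 = n1 ⊽ u = 0 ⊽ 0 = 1
n3 = w ∧ n2 = 0 ∧ 1 = 0
n4 = n3 ⊽ y = 0 ⊽ 1 = 0
n5 = n4 ⊕ n2 = 0 ⊕ 1 = 1
n6 = n5 ∨ z = 1 ∨ 0 = 1
n7 = x ⊼ n6 = 1 ⊼ 1 = 0
n8 = n7 ⊕ n3 = 0 ⊕ 0 = 0
So n8 = 0.

x=1 y=1 w=0 u=0 t=1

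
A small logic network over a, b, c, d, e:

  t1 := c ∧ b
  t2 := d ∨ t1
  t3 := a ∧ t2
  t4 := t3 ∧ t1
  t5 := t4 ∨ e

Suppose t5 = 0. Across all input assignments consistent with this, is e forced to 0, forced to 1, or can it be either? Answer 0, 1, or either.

t5 = t4 ∨ e must be 0, so both t4 = 0 and e = 0.
Every assignment with t5 = 0 has e = 0; there are 14 such assignment(s).

0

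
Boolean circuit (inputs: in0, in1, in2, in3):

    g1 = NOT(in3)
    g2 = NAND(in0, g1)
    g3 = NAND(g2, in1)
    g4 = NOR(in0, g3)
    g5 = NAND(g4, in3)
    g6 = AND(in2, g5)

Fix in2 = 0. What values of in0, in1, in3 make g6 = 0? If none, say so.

g6 = AND(in2, g5) must be 0, so at least one of in2, g5 is 0.
Check with in2 = 0 and in0=0, in1=1, in3=1:
g1 = NOT(in3) = NOT 1 = 0
g2 = NAND(in0, g1) = NAND(0, 0) = 1
g3 = NAND(g2, in1) = NAND(1, 1) = 0
g4 = NOR(in0, g3) = NOR(0, 0) = 1
g5 = NAND(g4, in3) = NAND(1, 1) = 0
g6 = AND(in2, g5) = AND(0, 0) = 0
So g6 = 0.

in0=0, in1=1, in3=1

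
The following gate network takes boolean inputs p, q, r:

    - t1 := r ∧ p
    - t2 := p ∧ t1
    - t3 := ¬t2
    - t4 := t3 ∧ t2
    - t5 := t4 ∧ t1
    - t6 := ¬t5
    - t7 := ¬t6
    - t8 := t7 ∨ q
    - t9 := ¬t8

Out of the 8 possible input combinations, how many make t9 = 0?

4

t9 = ¬t8 must be 0, so t8 = 1.
t8 = t7 ∨ q must be 1, so at least one of t7, q is 1.
Satisfying assignments:
  p=0, q=1, r=0
  p=0, q=1, r=1
  p=1, q=1, r=0
  p=1, q=1, r=1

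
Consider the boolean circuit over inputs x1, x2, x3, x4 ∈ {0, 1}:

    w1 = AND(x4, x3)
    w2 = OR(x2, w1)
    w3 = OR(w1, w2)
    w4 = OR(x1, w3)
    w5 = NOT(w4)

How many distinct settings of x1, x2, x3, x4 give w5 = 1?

w5 = NOT(w4) must be 1, so w4 = 0.
w4 = OR(x1, w3) must be 0, so both x1 = 0 and w3 = 0.
Satisfying assignments:
  x1=0, x2=0, x3=0, x4=0
  x1=0, x2=0, x3=0, x4=1
  x1=0, x2=0, x3=1, x4=0

3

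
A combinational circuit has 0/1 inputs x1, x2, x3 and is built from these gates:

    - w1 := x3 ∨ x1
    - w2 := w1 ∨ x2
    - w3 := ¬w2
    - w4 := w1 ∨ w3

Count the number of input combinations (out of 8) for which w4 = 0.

w4 = w1 ∨ w3 must be 0, so both w1 = 0 and w3 = 0.
w1 = x3 ∨ x1 must be 0, so both x3 = 0 and x1 = 0.
Satisfying assignments:
  x1=0, x2=1, x3=0

1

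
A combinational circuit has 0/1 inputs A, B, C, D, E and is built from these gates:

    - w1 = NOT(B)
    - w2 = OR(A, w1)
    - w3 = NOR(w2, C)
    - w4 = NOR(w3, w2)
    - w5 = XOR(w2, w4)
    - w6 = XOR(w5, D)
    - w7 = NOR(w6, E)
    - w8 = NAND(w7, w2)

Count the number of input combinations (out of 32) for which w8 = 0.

6

w8 = NAND(w7, w2) must be 0, so both w7 = 1 and w2 = 1.
Satisfying assignments:
  A=0, B=0, C=0, D=1, E=0
  A=0, B=0, C=1, D=1, E=0
  A=1, B=0, C=0, D=1, E=0
  A=1, B=0, C=1, D=1, E=0
  A=1, B=1, C=0, D=1, E=0
  A=1, B=1, C=1, D=1, E=0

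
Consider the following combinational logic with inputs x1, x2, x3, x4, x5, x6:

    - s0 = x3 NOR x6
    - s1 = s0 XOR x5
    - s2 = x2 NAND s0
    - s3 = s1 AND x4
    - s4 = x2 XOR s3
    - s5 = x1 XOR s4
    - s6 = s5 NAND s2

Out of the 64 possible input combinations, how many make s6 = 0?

s6 = s5 NAND s2 must be 0, so both s5 = 1 and s2 = 1.
Enumerating the 64 input combinations, 28 give s6 = 0 and 36 give s6 = 1.

28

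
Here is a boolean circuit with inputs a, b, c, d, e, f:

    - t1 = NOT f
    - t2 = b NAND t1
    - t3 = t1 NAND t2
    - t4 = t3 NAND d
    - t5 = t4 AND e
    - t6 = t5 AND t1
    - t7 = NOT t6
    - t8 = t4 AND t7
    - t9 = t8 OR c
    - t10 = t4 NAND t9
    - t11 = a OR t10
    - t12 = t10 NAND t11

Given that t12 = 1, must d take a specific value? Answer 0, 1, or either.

either

Both values of d occur among assignments with t12 = 1:
  d=0: a=0, b=0, c=0, d=0, e=0, f=0
  d=1: a=0, b=0, c=0, d=1, e=0, f=0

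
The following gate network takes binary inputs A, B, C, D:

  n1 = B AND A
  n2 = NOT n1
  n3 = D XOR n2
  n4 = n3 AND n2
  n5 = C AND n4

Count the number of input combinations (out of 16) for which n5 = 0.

n5 = C AND n4 must be 0, so at least one of C, n4 is 0.
Enumerating the 16 input combinations, 13 give n5 = 0 and 3 give n5 = 1.

13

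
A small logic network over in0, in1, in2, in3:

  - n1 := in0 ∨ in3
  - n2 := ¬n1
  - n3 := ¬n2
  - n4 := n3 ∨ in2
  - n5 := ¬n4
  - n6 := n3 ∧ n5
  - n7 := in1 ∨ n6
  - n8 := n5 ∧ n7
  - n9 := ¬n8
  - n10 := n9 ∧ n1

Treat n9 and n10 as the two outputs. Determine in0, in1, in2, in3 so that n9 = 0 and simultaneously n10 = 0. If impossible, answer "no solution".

in0=0 in1=1 in2=0 in3=0

Check with in0=0 in1=1 in2=0 in3=0:
n1 = in0 ∨ in3 = 0 ∨ 0 = 0
n2 = ¬n1 = ¬0 = 1
n3 = ¬n2 = ¬1 = 0
n4 = n3 ∨ in2 = 0 ∨ 0 = 0
n5 = ¬n4 = ¬0 = 1
n6 = n3 ∧ n5 = 0 ∧ 1 = 0
n7 = in1 ∨ n6 = 1 ∨ 0 = 1
n8 = n5 ∧ n7 = 1 ∧ 1 = 1
n9 = ¬n8 = ¬1 = 0
n10 = n9 ∧ n1 = 0 ∧ 0 = 0
So n9 = 0 and n10 = 0.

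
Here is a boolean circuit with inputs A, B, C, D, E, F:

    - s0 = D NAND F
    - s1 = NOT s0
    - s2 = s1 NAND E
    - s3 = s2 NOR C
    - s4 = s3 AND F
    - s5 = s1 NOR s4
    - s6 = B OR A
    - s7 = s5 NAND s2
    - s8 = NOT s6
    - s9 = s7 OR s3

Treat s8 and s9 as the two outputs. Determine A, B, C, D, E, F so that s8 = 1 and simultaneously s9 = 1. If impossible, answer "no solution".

Check with A=0 B=0 C=1 D=1 E=0 F=1:
s0 = D NAND F = 1 NAND 1 = 0
s1 = NOT s0 = NOT 0 = 1
s2 = s1 NAND E = 1 NAND 0 = 1
s3 = s2 NOR C = 1 NOR 1 = 0
s4 = s3 AND F = 0 AND 1 = 0
s5 = s1 NOR s4 = 1 NOR 0 = 0
s6 = B OR A = 0 OR 0 = 0
s7 = s5 NAND s2 = 0 NAND 1 = 1
s8 = NOT s6 = NOT 0 = 1
s9 = s7 OR s3 = 1 OR 0 = 1
So s8 = 1 and s9 = 1.

A=0 B=0 C=1 D=1 E=0 F=1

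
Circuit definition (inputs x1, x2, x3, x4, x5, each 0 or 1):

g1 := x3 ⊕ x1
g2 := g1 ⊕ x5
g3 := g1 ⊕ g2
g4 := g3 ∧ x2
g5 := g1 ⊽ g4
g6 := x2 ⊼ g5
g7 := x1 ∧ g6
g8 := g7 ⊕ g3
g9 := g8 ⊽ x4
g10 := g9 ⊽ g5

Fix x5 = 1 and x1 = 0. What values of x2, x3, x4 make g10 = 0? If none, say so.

x2=0, x3=0, x4=1

g10 = g9 ⊽ g5 must be 0, so at least one of g9, g5 is 1.
Check with x5 = 1 and x1 = 0 and x2=0, x3=0, x4=1:
g1 = x3 ⊕ x1 = 0 ⊕ 0 = 0
g2 = g1 ⊕ x5 = 0 ⊕ 1 = 1
g3 = g1 ⊕ g2 = 0 ⊕ 1 = 1
g4 = g3 ∧ x2 = 1 ∧ 0 = 0
g5 = g1 ⊽ g4 = 0 ⊽ 0 = 1
g6 = x2 ⊼ g5 = 0 ⊼ 1 = 1
g7 = x1 ∧ g6 = 0 ∧ 1 = 0
g8 = g7 ⊕ g3 = 0 ⊕ 1 = 1
g9 = g8 ⊽ x4 = 1 ⊽ 1 = 0
g10 = g9 ⊽ g5 = 0 ⊽ 1 = 0
So g10 = 0.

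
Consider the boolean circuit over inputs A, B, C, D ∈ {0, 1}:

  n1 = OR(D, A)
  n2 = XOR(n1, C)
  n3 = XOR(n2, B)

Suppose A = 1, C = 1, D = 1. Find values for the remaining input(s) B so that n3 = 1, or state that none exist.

Check with A = 1, C = 1, D = 1 and B=1:
n1 = OR(D, A) = OR(1, 1) = 1
n2 = XOR(n1, C) = XOR(1, 1) = 0
n3 = XOR(n2, B) = XOR(0, 1) = 1
So n3 = 1.

B=1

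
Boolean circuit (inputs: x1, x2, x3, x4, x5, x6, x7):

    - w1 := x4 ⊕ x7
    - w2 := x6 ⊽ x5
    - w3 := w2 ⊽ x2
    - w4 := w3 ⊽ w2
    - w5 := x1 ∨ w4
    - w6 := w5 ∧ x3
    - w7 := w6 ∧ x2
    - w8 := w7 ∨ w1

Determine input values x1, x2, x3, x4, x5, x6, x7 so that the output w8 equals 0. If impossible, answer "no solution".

Check with x1=0 x2=1 x3=0 x4=0 x5=0 x6=0 x7=0:
w1 = x4 ⊕ x7 = 0 ⊕ 0 = 0
w2 = x6 ⊽ x5 = 0 ⊽ 0 = 1
w3 = w2 ⊽ x2 = 1 ⊽ 1 = 0
w4 = w3 ⊽ w2 = 0 ⊽ 1 = 0
w5 = x1 ∨ w4 = 0 ∨ 0 = 0
w6 = w5 ∧ x3 = 0 ∧ 0 = 0
w7 = w6 ∧ x2 = 0 ∧ 1 = 0
w8 = w7 ∨ w1 = 0 ∨ 0 = 0
So w8 = 0 as required.

x1=0 x2=1 x3=0 x4=0 x5=0 x6=0 x7=0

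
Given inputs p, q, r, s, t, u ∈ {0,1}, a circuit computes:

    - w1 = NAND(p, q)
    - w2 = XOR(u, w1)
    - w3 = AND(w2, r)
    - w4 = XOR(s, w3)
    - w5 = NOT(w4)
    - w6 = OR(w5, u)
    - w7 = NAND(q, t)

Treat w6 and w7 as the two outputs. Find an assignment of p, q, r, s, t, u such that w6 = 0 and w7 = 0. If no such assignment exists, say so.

p=1 q=1 r=0 s=1 t=1 u=0

Check with p=1 q=1 r=0 s=1 t=1 u=0:
w1 = NAND(p, q) = NAND(1, 1) = 0
w2 = XOR(u, w1) = XOR(0, 0) = 0
w3 = AND(w2, r) = AND(0, 0) = 0
w4 = XOR(s, w3) = XOR(1, 0) = 1
w5 = NOT(w4) = NOT 1 = 0
w6 = OR(w5, u) = OR(0, 0) = 0
w7 = NAND(q, t) = NAND(1, 1) = 0
So w6 = 0 and w7 = 0.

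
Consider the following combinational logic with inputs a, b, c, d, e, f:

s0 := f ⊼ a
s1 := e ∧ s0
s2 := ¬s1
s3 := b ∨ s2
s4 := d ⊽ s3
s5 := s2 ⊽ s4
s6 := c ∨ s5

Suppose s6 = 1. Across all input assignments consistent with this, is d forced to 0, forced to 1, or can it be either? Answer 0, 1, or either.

either

Both values of d occur among assignments with s6 = 1:
  d=0: a=0, b=0, c=1, d=0, e=0, f=0
  d=1: a=0, b=0, c=0, d=1, e=1, f=0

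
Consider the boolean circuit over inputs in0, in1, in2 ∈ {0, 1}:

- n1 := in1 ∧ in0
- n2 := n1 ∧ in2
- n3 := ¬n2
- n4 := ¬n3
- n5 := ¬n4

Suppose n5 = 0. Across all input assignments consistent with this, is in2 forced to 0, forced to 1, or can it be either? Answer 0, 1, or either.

n5 = ¬n4 must be 0, so n4 = 1.
Every assignment with n5 = 0 has in2 = 1; there are 1 such assignment(s).
  in0=1, in1=1, in2=1

1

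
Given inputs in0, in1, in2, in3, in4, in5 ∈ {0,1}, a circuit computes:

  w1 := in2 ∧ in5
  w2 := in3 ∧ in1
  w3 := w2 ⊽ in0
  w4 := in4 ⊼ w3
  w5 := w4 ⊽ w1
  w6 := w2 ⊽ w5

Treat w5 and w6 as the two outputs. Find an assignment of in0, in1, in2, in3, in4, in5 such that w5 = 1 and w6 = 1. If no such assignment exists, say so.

no solution exists

Across all 64 input combinations, none give both w5 = 1 and w6 = 1.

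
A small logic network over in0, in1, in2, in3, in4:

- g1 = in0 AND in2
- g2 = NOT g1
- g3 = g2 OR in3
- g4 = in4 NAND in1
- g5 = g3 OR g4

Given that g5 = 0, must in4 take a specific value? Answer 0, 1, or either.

1

g5 = g3 OR g4 must be 0, so both g3 = 0 and g4 = 0.
Every assignment with g5 = 0 has in4 = 1; there are 1 such assignment(s).
  in0=1, in1=1, in2=1, in3=0, in4=1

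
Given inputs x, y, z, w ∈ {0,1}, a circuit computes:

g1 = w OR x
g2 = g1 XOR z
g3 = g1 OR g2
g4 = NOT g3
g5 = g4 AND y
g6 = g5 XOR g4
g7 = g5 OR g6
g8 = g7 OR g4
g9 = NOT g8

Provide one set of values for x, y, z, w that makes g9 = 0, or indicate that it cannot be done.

g9 = NOT g8 must be 0, so g8 = 1.
g8 = g7 OR g4 must be 1, so at least one of g7, g4 is 1.
Check with x=0, y=1, z=0, w=0:
g1 = w OR x = 0 OR 0 = 0
g2 = g1 XOR z = 0 XOR 0 = 0
g3 = g1 OR g2 = 0 OR 0 = 0
g4 = NOT g3 = NOT 0 = 1
g5 = g4 AND y = 1 AND 1 = 1
g6 = g5 XOR g4 = 1 XOR 1 = 0
g7 = g5 OR g6 = 1 OR 0 = 1
g8 = g7 OR g4 = 1 OR 1 = 1
g9 = NOT g8 = NOT 1 = 0
So g9 = 0 as required.

x=0, y=1, z=0, w=0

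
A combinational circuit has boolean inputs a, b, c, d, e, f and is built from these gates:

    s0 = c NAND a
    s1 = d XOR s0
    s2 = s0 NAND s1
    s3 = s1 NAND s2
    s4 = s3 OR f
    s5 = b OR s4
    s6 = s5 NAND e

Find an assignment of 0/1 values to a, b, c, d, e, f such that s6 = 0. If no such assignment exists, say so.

s6 = s5 NAND e must be 0, so both s5 = 1 and e = 1.
Check with a=1, b=1, c=0, d=1, e=1, f=1:
s0 = c NAND a = 0 NAND 1 = 1
s1 = d XOR s0 = 1 XOR 1 = 0
s2 = s0 NAND s1 = 1 NAND 0 = 1
s3 = s1 NAND s2 = 0 NAND 1 = 1
s4 = s3 OR f = 1 OR 1 = 1
s5 = b OR s4 = 1 OR 1 = 1
s6 = s5 NAND e = 1 NAND 1 = 0
So s6 = 0 as required.

a=1, b=1, c=0, d=1, e=1, f=1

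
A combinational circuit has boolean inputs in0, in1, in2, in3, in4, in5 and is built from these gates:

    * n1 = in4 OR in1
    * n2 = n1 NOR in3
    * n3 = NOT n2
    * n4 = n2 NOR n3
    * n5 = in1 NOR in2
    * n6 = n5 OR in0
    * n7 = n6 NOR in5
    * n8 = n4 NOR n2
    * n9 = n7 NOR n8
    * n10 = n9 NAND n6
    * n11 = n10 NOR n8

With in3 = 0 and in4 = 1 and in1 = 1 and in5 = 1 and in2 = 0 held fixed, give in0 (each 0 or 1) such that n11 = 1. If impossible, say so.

With in3 = 0 and in4 = 1 and in1 = 1 and in5 = 1 and in2 = 0 fixed, none of the 2 settings of in0 give n11 = 1.
For example, with in0=1:
n1 = in4 OR in1 = 1 OR 1 = 1
n2 = n1 NOR in3 = 1 NOR 0 = 0
n3 = NOT n2 = NOT 0 = 1
n4 = n2 NOR n3 = 0 NOR 1 = 0
n5 = in1 NOR in2 = 1 NOR 0 = 0
n6 = n5 OR in0 = 0 OR 1 = 1
n7 = n6 NOR in5 = 1 NOR 1 = 0
n8 = n4 NOR n2 = 0 NOR 0 = 1
n9 = n7 NOR n8 = 0 NOR 1 = 0
n10 = n9 NAND n6 = 0 NAND 1 = 1
n11 = n10 NOR n8 = 1 NOR 1 = 0
giving n11 = 0 ≠ 1.

no solution exists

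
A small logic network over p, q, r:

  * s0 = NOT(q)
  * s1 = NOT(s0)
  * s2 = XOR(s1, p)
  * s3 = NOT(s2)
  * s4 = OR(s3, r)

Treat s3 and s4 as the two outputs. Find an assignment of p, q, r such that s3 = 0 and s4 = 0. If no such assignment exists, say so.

Check with p=0 q=1 r=0:
s0 = NOT(q) = NOT 1 = 0
s1 = NOT(s0) = NOT 0 = 1
s2 = XOR(s1, p) = XOR(1, 0) = 1
s3 = NOT(s2) = NOT 1 = 0
s4 = OR(s3, r) = OR(0, 0) = 0
So s3 = 0 and s4 = 0.

p=0 q=1 r=0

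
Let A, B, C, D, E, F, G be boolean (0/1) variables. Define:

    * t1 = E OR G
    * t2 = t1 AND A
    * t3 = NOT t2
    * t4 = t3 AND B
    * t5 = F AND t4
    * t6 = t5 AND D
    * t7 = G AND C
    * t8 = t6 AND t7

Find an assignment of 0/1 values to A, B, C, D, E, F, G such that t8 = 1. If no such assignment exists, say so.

A=0, B=1, C=1, D=1, E=1, F=1, G=1

t8 = t6 AND t7 must be 1, so both t6 = 1 and t7 = 1.
t6 = t5 AND D must be 1, so both t5 = 1 and D = 1.
Check with A=0, B=1, C=1, D=1, E=1, F=1, G=1:
t1 = E OR G = 1 OR 1 = 1
t2 = t1 AND A = 1 AND 0 = 0
t3 = NOT t2 = NOT 0 = 1
t4 = t3 AND B = 1 AND 1 = 1
t5 = F AND t4 = 1 AND 1 = 1
t6 = t5 AND D = 1 AND 1 = 1
t7 = G AND C = 1 AND 1 = 1
t8 = t6 AND t7 = 1 AND 1 = 1
So t8 = 1 as required.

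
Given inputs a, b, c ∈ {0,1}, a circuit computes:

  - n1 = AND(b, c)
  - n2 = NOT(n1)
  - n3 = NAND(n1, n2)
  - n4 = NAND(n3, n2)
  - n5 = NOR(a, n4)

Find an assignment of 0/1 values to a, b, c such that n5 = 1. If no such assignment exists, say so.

a=0, b=0, c=1

Check with a=0, b=0, c=1:
n1 = AND(b, c) = AND(0, 1) = 0
n2 = NOT(n1) = NOT 0 = 1
n3 = NAND(n1, n2) = NAND(0, 1) = 1
n4 = NAND(n3, n2) = NAND(1, 1) = 0
n5 = NOR(a, n4) = NOR(0, 0) = 1
So n5 = 1 as required.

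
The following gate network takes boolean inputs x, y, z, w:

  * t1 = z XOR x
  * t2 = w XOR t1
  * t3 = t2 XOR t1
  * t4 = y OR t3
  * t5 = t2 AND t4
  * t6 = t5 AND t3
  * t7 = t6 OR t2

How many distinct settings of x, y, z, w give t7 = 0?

8

t7 = t6 OR t2 must be 0, so both t6 = 0 and t2 = 0.
Enumerating the 16 input combinations, 8 give t7 = 0 and 8 give t7 = 1.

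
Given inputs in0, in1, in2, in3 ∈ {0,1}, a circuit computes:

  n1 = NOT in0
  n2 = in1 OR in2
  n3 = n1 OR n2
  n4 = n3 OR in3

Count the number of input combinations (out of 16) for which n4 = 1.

15

n4 = n3 OR in3 must be 1, so at least one of n3, in3 is 1.
Enumerating the 16 input combinations, 15 give n4 = 1 and 1 give n4 = 0.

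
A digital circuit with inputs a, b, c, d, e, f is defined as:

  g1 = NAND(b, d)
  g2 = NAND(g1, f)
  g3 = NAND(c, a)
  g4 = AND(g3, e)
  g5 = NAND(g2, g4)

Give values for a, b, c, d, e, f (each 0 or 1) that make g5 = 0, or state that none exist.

g5 = NAND(g2, g4) must be 0, so both g2 = 1 and g4 = 1.
g2 = NAND(g1, f) must be 1, so at least one of g1, f is 0.
Check with a=1, b=0, c=0, d=1, e=1, f=0:
g1 = NAND(b, d) = NAND(0, 1) = 1
g2 = NAND(g1, f) = NAND(1, 0) = 1
g3 = NAND(c, a) = NAND(0, 1) = 1
g4 = AND(g3, e) = AND(1, 1) = 1
g5 = NAND(g2, g4) = NAND(1, 1) = 0
So g5 = 0 as required.

a=1, b=0, c=0, d=1, e=1, f=0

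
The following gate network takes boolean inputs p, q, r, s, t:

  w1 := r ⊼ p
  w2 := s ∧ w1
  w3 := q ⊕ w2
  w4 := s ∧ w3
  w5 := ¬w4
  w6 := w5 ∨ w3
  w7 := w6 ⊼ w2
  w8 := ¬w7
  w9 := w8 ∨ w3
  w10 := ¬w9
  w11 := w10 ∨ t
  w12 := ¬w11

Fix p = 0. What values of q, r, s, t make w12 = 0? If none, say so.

q=1, r=1, s=0, t=1

w12 = ¬w11 must be 0, so w11 = 1.
w11 = w10 ∨ t must be 1, so at least one of w10, t is 1.
Check with p = 0 and q=1, r=1, s=0, t=1:
w1 = r ⊼ p = 1 ⊼ 0 = 1
w2 = s ∧ w1 = 0 ∧ 1 = 0
w3 = q ⊕ w2 = 1 ⊕ 0 = 1
w4 = s ∧ w3 = 0 ∧ 1 = 0
w5 = ¬w4 = ¬0 = 1
w6 = w5 ∨ w3 = 1 ∨ 1 = 1
w7 = w6 ⊼ w2 = 1 ⊼ 0 = 1
w8 = ¬w7 = ¬1 = 0
w9 = w8 ∨ w3 = 0 ∨ 1 = 1
w10 = ¬w9 = ¬1 = 0
w11 = w10 ∨ t = 0 ∨ 1 = 1
w12 = ¬w11 = ¬1 = 0
So w12 = 0.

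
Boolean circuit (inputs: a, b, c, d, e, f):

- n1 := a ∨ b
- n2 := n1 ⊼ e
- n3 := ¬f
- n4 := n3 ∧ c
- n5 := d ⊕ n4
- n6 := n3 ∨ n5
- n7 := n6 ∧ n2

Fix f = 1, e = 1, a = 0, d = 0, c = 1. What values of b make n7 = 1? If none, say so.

With f = 1, e = 1, a = 0, d = 0, c = 1 fixed, none of the 2 settings of b give n7 = 1.
For example, with b=1:
n1 = a ∨ b = 0 ∨ 1 = 1
n2 = n1 ⊼ e = 1 ⊼ 1 = 0
n3 = ¬f = ¬1 = 0
n4 = n3 ∧ c = 0 ∧ 1 = 0
n5 = d ⊕ n4 = 0 ⊕ 0 = 0
n6 = n3 ∨ n5 = 0 ∨ 0 = 0
n7 = n6 ∧ n2 = 0 ∧ 0 = 0
giving n7 = 0 ≠ 1.

no solution exists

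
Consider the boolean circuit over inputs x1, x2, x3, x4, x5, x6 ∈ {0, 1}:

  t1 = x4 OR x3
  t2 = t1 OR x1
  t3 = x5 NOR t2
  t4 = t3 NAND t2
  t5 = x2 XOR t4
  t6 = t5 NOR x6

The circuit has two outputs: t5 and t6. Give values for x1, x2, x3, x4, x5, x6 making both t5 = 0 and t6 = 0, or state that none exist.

x1=0, x2=1, x3=0, x4=0, x5=0, x6=1

Check with x1=0, x2=1, x3=0, x4=0, x5=0, x6=1:
t1 = x4 OR x3 = 0 OR 0 = 0
t2 = t1 OR x1 = 0 OR 0 = 0
t3 = x5 NOR t2 = 0 NOR 0 = 1
t4 = t3 NAND t2 = 1 NAND 0 = 1
t5 = x2 XOR t4 = 1 XOR 1 = 0
t6 = t5 NOR x6 = 0 NOR 1 = 0
So t5 = 0 and t6 = 0.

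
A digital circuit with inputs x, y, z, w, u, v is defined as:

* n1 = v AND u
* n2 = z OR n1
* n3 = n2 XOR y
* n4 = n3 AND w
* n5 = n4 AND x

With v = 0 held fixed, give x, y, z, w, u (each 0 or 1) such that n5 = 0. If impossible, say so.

x=1, y=1, z=1, w=0, u=1

Check with v = 0 and x=1, y=1, z=1, w=0, u=1:
n1 = v AND u = 0 AND 1 = 0
n2 = z OR n1 = 1 OR 0 = 1
n3 = n2 XOR y = 1 XOR 1 = 0
n4 = n3 AND w = 0 AND 0 = 0
n5 = n4 AND x = 0 AND 1 = 0
So n5 = 0.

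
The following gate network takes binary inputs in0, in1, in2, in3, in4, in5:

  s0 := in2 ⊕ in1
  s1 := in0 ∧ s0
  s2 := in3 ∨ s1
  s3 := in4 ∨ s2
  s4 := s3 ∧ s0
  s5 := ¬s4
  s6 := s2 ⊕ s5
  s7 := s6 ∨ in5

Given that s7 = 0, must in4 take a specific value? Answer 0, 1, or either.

either

Both values of in4 occur among assignments with s7 = 0:
  in4=0: in0=0, in1=0, in2=0, in3=1, in4=0, in5=0
  in4=1: in0=0, in1=0, in2=0, in3=1, in4=1, in5=0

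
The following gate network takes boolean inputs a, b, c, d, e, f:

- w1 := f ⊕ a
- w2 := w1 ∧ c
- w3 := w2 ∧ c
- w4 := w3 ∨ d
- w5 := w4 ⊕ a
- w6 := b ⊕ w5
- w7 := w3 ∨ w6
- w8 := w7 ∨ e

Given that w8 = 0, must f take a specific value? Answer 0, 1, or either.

Both values of f occur among assignments with w8 = 0:
  f=0: a=0, b=0, c=0, d=0, e=0, f=0
  f=1: a=0, b=0, c=0, d=0, e=0, f=1

either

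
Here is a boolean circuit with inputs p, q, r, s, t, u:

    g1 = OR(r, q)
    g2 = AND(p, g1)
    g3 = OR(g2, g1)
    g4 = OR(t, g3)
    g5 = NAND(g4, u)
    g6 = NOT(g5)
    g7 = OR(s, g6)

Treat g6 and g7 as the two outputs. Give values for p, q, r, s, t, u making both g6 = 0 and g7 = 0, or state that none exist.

Check with p=1, q=1, r=1, s=0, t=0, u=0:
g1 = OR(r, q) = OR(1, 1) = 1
g2 = AND(p, g1) = AND(1, 1) = 1
g3 = OR(g2, g1) = OR(1, 1) = 1
g4 = OR(t, g3) = OR(0, 1) = 1
g5 = NAND(g4, u) = NAND(1, 0) = 1
g6 = NOT(g5) = NOT 1 = 0
g7 = OR(s, g6) = OR(0, 0) = 0
So g6 = 0 and g7 = 0.

p=1, q=1, r=1, s=0, t=0, u=0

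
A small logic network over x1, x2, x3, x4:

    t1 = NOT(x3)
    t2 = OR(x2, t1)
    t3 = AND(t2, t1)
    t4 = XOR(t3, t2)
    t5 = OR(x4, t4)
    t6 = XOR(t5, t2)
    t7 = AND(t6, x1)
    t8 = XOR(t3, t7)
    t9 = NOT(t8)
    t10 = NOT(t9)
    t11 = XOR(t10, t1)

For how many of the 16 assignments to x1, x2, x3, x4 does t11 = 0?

t11 = XOR(t10, t1) must be 0, so t10 and t1 are equal.
Enumerating the 16 input combinations, 13 give t11 = 0 and 3 give t11 = 1.

13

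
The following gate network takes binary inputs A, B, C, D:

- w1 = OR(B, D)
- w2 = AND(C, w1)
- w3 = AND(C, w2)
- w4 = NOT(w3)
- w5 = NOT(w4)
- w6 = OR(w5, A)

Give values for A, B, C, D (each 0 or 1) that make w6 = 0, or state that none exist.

A=0 B=0 C=1 D=0

w6 = OR(w5, A) must be 0, so both w5 = 0 and A = 0.
w5 = NOT(w4) must be 0, so w4 = 1.
w4 = NOT(w3) must be 1, so w3 = 0.
Check with A=0 B=0 C=1 D=0:
w1 = OR(B, D) = OR(0, 0) = 0
w2 = AND(C, w1) = AND(1, 0) = 0
w3 = AND(C, w2) = AND(1, 0) = 0
w4 = NOT(w3) = NOT 0 = 1
w5 = NOT(w4) = NOT 1 = 0
w6 = OR(w5, A) = OR(0, 0) = 0
So w6 = 0 as required.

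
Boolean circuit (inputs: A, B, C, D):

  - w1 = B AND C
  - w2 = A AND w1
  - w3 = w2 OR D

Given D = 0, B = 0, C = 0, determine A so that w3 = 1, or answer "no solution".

With D = 0, B = 0, C = 0 fixed, none of the 2 settings of A give w3 = 1.
For example, with A=0:
w1 = B AND C = 0 AND 0 = 0
w2 = A AND w1 = 0 AND 0 = 0
w3 = w2 OR D = 0 OR 0 = 0
giving w3 = 0 ≠ 1.

no solution exists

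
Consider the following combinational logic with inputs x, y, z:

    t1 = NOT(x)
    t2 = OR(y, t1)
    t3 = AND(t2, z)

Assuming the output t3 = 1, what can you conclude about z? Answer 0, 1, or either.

t3 = AND(t2, z) must be 1, so both t2 = 1 and z = 1.
Every assignment with t3 = 1 has z = 1; there are 3 such assignment(s).
  x=0, y=0, z=1
  x=0, y=1, z=1
  x=1, y=1, z=1

1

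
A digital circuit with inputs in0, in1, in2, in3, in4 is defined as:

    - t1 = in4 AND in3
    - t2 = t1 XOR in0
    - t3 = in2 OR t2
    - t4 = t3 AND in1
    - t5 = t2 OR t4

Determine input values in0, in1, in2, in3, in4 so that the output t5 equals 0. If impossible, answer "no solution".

in0=0, in1=1, in2=0, in3=0, in4=0

Check with in0=0, in1=1, in2=0, in3=0, in4=0:
t1 = in4 AND in3 = 0 AND 0 = 0
t2 = t1 XOR in0 = 0 XOR 0 = 0
t3 = in2 OR t2 = 0 OR 0 = 0
t4 = t3 AND in1 = 0 AND 1 = 0
t5 = t2 OR t4 = 0 OR 0 = 0
So t5 = 0 as required.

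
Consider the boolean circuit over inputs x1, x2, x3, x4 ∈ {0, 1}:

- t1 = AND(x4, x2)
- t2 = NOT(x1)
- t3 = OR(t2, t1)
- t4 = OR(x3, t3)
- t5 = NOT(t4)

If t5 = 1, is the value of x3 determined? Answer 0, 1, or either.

t5 = NOT(t4) must be 1, so t4 = 0.
t4 = OR(x3, t3) must be 0, so both x3 = 0 and t3 = 0.
t3 = OR(t2, t1) must be 0, so both t2 = 0 and t1 = 0.
Every assignment with t5 = 1 has x3 = 0; there are 3 such assignment(s).
  x1=1, x2=0, x3=0, x4=0
  x1=1, x2=0, x3=0, x4=1
  x1=1, x2=1, x3=0, x4=0

0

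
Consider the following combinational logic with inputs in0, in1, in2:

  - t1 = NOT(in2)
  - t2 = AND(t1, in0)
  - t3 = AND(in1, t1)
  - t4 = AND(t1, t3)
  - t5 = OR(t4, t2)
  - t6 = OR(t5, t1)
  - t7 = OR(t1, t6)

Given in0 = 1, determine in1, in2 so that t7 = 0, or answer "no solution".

in1=0, in2=1

t7 = OR(t1, t6) must be 0, so both t1 = 0 and t6 = 0.
t1 = NOT(in2) must be 0, so in2 = 1.
Check with in0 = 1 and in1=0, in2=1:
t1 = NOT(in2) = NOT 1 = 0
t2 = AND(t1, in0) = AND(0, 1) = 0
t3 = AND(in1, t1) = AND(0, 0) = 0
t4 = AND(t1, t3) = AND(0, 0) = 0
t5 = OR(t4, t2) = OR(0, 0) = 0
t6 = OR(t5, t1) = OR(0, 0) = 0
t7 = OR(t1, t6) = OR(0, 0) = 0
So t7 = 0.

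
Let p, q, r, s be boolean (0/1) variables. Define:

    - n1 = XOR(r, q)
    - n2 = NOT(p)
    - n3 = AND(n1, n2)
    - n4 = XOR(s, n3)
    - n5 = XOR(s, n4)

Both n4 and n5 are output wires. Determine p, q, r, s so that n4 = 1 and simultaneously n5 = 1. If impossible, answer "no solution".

p=0 q=0 r=1 s=0

Check with p=0 q=0 r=1 s=0:
n1 = XOR(r, q) = XOR(1, 0) = 1
n2 = NOT(p) = NOT 0 = 1
n3 = AND(n1, n2) = AND(1, 1) = 1
n4 = XOR(s, n3) = XOR(0, 1) = 1
n5 = XOR(s, n4) = XOR(0, 1) = 1
So n4 = 1 and n5 = 1.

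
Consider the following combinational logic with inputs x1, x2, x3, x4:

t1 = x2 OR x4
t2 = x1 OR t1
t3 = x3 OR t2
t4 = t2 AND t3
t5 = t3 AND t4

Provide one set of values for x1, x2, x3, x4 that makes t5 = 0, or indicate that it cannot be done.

x1=0 x2=0 x3=1 x4=0

t5 = t3 AND t4 must be 0, so at least one of t3, t4 is 0.
Check with x1=0 x2=0 x3=1 x4=0:
t1 = x2 OR x4 = 0 OR 0 = 0
t2 = x1 OR t1 = 0 OR 0 = 0
t3 = x3 OR t2 = 1 OR 0 = 1
t4 = t2 AND t3 = 0 AND 1 = 0
t5 = t3 AND t4 = 1 AND 0 = 0
So t5 = 0 as required.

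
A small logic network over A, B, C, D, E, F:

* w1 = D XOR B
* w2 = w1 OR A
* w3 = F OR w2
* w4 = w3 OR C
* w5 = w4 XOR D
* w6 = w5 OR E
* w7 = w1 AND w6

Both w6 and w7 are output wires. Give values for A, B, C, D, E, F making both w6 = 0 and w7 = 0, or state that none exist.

Check with A=1, B=0, C=0, D=1, E=0, F=1:
w1 = D XOR B = 1 XOR 0 = 1
w2 = w1 OR A = 1 OR 1 = 1
w3 = F OR w2 = 1 OR 1 = 1
w4 = w3 OR C = 1 OR 0 = 1
w5 = w4 XOR D = 1 XOR 1 = 0
w6 = w5 OR E = 0 OR 0 = 0
w7 = w1 AND w6 = 1 AND 0 = 0
So w6 = 0 and w7 = 0.

A=1, B=0, C=0, D=1, E=0, F=1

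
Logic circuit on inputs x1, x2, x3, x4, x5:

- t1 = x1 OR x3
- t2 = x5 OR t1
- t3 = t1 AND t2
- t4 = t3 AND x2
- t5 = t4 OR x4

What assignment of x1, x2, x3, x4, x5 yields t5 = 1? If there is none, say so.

t5 = t4 OR x4 must be 1, so at least one of t4, x4 is 1.
Check with x1=1, x2=1, x3=0, x4=0, x5=0:
t1 = x1 OR x3 = 1 OR 0 = 1
t2 = x5 OR t1 = 0 OR 1 = 1
t3 = t1 AND t2 = 1 AND 1 = 1
t4 = t3 AND x2 = 1 AND 1 = 1
t5 = t4 OR x4 = 1 OR 0 = 1
So t5 = 1 as required.

x1=1, x2=1, x3=0, x4=0, x5=0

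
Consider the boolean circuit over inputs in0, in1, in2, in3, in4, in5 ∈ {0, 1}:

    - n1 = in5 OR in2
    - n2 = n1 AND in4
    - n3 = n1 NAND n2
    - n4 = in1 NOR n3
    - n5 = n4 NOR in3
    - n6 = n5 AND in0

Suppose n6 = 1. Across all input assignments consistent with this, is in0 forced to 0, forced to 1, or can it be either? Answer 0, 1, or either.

n6 = n5 AND in0 must be 1, so both n5 = 1 and in0 = 1.
n5 = n4 NOR in3 must be 1, so both n4 = 0 and in3 = 0.
Every assignment with n6 = 1 has in0 = 1; there are 13 such assignment(s).

1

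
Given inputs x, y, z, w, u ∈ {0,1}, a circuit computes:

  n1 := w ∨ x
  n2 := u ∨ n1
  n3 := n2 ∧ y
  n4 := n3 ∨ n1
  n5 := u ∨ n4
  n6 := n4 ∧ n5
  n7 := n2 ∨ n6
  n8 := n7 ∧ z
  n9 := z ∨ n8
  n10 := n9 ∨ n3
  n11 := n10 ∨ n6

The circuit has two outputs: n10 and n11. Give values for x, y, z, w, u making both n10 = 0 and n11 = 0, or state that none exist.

x=0 y=1 z=0 w=0 u=0

Check with x=0 y=1 z=0 w=0 u=0:
n1 = w ∨ x = 0 ∨ 0 = 0
n2 = u ∨ n1 = 0 ∨ 0 = 0
n3 = n2 ∧ y = 0 ∧ 1 = 0
n4 = n3 ∨ n1 = 0 ∨ 0 = 0
n5 = u ∨ n4 = 0 ∨ 0 = 0
n6 = n4 ∧ n5 = 0 ∧ 0 = 0
n7 = n2 ∨ n6 = 0 ∨ 0 = 0
n8 = n7 ∧ z = 0 ∧ 0 = 0
n9 = z ∨ n8 = 0 ∨ 0 = 0
n10 = n9 ∨ n3 = 0 ∨ 0 = 0
n11 = n10 ∨ n6 = 0 ∨ 0 = 0
So n10 = 0 and n11 = 0.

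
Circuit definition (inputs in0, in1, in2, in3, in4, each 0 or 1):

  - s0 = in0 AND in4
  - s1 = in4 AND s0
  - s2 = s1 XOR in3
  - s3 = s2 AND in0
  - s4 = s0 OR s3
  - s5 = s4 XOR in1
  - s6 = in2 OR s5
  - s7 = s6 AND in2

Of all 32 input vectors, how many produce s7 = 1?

s7 = s6 AND in2 must be 1, so both s6 = 1 and in2 = 1.
Enumerating the 32 input combinations, 16 give s7 = 1 and 16 give s7 = 0.

16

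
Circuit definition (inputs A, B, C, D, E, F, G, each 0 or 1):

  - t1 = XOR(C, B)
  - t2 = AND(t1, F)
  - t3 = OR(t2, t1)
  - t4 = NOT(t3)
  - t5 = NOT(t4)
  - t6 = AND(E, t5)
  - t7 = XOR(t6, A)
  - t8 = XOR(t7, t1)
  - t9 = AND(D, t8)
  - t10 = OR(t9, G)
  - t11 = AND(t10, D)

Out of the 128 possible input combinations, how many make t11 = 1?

48

t11 = AND(t10, D) must be 1, so both t10 = 1 and D = 1.
t10 = OR(t9, G) must be 1, so at least one of t9, G is 1.
Enumerating the 128 input combinations, 48 give t11 = 1 and 80 give t11 = 0.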